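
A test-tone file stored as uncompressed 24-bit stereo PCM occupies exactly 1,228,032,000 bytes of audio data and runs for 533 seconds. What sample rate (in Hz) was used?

384,000 Hz

Bytes = sample_rate × seconds × bytes_per_sample × channels.
sample_rate = 1,228,032,000 / (533 × 3 × 2) = 1,228,032,000 / 3,198 = 384,000 Hz.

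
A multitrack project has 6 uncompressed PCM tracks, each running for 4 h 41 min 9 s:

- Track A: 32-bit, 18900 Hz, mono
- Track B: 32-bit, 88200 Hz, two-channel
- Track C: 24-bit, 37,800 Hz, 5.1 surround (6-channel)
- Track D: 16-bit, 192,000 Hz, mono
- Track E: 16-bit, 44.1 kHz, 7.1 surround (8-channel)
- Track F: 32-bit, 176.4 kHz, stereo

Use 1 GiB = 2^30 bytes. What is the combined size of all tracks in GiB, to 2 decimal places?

62.25 GiB

4 h 41 min 9 s = 16,869 s.
Track A: 18,900 × 16,869 × 4 × 1 = 1,275,296,400 bytes.
Track B: 88,200 × 16,869 × 4 × 2 = 11,902,766,400 bytes.
Track C: 37,800 × 16,869 × 3 × 6 = 11,477,667,600 bytes.
Track D: 192,000 × 16,869 × 2 × 1 = 6,477,696,000 bytes.
Track E: 44,100 × 16,869 × 2 × 8 = 11,902,766,400 bytes.
Track F: 176,400 × 16,869 × 4 × 2 = 23,805,532,800 bytes.
Total = 66,841,725,600 bytes = 62.25 GiB.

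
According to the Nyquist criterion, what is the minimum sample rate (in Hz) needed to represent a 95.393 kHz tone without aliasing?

Minimum sample rate = 2 × 95,393 Hz = 190,786 Hz.

190,786 Hz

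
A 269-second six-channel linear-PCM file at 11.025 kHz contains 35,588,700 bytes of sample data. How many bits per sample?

16 bits

Bytes per sample = 35,588,700 / (11,025 × 269 × 6) = 35,588,700 / 17,794,350 = 2.
Bit depth = 2 × 8 = 16 bits.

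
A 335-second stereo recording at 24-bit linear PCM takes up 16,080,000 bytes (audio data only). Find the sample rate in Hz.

8,000 Hz

Bytes = sample_rate × seconds × bytes_per_sample × channels.
sample_rate = 16,080,000 / (335 × 3 × 2) = 16,080,000 / 2,010 = 8,000 Hz.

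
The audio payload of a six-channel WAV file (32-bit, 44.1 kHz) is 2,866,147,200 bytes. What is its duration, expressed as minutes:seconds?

Byte rate = 44,100 × 4 × 6 = 1,058,400 bytes/s.
Duration = 2,866,147,200 / 1,058,400 = 2,708 s.
2,708 s = 45:08.

45:08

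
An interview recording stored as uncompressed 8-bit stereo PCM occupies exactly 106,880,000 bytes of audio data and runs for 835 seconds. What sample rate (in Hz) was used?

64,000 Hz

Bytes = sample_rate × seconds × bytes_per_sample × channels.
sample_rate = 106,880,000 / (835 × 1 × 2) = 106,880,000 / 1,670 = 64,000 Hz.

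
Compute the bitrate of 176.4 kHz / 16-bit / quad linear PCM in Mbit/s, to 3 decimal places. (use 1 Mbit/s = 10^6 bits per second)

Bit rate = 176,400 × 16 × 4 = 11,289,600 bits/s.
= 11.290 Mbit/s.

11.290 Mbit/s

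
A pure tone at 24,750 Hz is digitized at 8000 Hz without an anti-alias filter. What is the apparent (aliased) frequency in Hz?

Nyquist = 8,000/2 = 4,000 Hz; 24,750 Hz exceeds it.
Alias = |24,750 − 3×8,000| = |24,750 − 24,000| = 750 Hz.

750 Hz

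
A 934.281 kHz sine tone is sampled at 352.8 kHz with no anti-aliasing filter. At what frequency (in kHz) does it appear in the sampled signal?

Nyquist = 352,800/2 = 176,400 Hz; 934,281 Hz exceeds it.
Alias = |934,281 − 3×352,800| = |934,281 − 1,058,400| = 124,119 Hz = 124.119 kHz.

124.119 kHz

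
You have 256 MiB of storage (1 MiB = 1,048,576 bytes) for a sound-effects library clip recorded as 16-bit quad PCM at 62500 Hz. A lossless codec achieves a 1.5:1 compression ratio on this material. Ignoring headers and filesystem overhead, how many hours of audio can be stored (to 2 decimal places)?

0.22 hours

Uncompressed byte rate = 62,500 × 2 × 4 = 500,000 bytes/s.
After 1.5:1 compression, effective rate ≈ 333333.33 bytes/s.
Capacity = 256 × 1,048,576 = 268,435,456 bytes.
268,435,456 / effective rate ≈ 805.31 s → 0.22 hours.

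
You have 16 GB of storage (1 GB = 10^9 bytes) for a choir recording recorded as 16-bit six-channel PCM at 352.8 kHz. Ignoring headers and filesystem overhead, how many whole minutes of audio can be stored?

Uncompressed byte rate = 352,800 × 2 × 6 = 4,233,600 bytes/s.
Capacity = 16 × 1,000,000,000 = 16,000,000,000 bytes.
16,000,000,000 / 4,233,600 ≈ 3779.29 s → 62 minutes.

62 minutes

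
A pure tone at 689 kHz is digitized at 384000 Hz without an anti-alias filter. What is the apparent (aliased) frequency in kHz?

Nyquist = 384,000/2 = 192,000 Hz; 689,000 Hz exceeds it.
Alias = |689,000 − 2×384,000| = |689,000 − 768,000| = 79,000 Hz = 79 kHz.

79 kHz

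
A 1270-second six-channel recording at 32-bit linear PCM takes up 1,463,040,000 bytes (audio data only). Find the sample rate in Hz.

48,000 Hz

Bytes = sample_rate × seconds × bytes_per_sample × channels.
sample_rate = 1,463,040,000 / (1,270 × 4 × 6) = 1,463,040,000 / 30,480 = 48,000 Hz.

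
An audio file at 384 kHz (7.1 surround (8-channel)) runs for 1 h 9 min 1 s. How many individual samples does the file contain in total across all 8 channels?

12,721,152,000 samples

1 h 9 min 1 s = 4,141 s.
384,000 × 4,141 s × 8 ch = 12,721,152,000 samples.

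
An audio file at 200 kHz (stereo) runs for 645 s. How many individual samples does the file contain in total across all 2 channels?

258,000,000 samples

200,000 × 645 s × 2 ch = 258,000,000 samples.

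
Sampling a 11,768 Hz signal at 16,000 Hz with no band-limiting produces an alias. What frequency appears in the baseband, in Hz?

4,232 Hz

Nyquist = 16,000/2 = 8,000 Hz; 11,768 Hz exceeds it.
Alias = |11,768 − 1×16,000| = |11,768 − 16,000| = 4,232 Hz.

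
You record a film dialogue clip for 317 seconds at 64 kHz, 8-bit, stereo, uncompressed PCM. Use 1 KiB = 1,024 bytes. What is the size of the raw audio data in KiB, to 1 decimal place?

39625.0 KiB

Bytes = 64,000 samples/s × 317 s × 1 bytes/sample × 2 ch = 40,576,000 bytes.
40,576,000 / 1,024 = 39625.0 KiB.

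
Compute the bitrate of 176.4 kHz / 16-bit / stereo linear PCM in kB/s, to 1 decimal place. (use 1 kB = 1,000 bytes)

705.6 kB/s

Bit rate = 176,400 × 16 × 2 = 5,644,800 bits/s.
5,644,800 / 8 = 705,600 B/s = 705.6 kB/s.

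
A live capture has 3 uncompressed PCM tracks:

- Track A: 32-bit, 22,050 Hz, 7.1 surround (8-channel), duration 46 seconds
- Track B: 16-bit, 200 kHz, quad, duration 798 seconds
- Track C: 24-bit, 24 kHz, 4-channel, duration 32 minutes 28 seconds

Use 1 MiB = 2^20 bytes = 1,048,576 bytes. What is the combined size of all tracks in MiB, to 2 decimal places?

1783.64 MiB

Track A: 22,050 × 46 × 4 × 8 = 32,457,600 bytes.
Track B: 200,000 × 798 × 2 × 4 = 1,276,800,000 bytes.
Track C: 32 minutes 28 seconds = 1,948 s; 24,000 × 1,948 × 3 × 4 = 561,024,000 bytes.
Total = 1,870,281,600 bytes = 1783.64 MiB.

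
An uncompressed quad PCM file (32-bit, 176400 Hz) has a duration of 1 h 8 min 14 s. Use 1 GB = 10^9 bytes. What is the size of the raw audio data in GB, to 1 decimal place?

Duration = 1 h 8 min 14 s = 4,094 s.
Bytes = 176,400 samples/s × 4,094 s × 4 bytes/sample × 4 ch = 11,554,905,600 bytes.
11,554,905,600 / 1,000,000,000 = 11.6 GB.

11.6 GB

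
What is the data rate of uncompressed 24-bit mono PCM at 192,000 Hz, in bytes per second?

576,000 bytes/s

Bit rate = 192,000 × 24 × 1 = 4,608,000 bits/s.
4,608,000 / 8 = 576,000 bytes/s.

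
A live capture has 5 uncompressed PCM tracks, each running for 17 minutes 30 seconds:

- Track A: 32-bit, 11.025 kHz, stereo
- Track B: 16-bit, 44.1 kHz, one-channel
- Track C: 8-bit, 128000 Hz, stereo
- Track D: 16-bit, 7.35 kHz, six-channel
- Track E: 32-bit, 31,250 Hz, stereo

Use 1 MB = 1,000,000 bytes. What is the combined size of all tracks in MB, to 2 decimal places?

17 minutes 30 seconds = 1,050 s.
Track A: 11,025 × 1,050 × 4 × 2 = 92,610,000 bytes.
Track B: 44,100 × 1,050 × 2 × 1 = 92,610,000 bytes.
Track C: 128,000 × 1,050 × 1 × 2 = 268,800,000 bytes.
Track D: 7,350 × 1,050 × 2 × 6 = 92,610,000 bytes.
Track E: 31,250 × 1,050 × 4 × 2 = 262,500,000 bytes.
Total = 809,130,000 bytes = 809.13 MB.

809.13 MB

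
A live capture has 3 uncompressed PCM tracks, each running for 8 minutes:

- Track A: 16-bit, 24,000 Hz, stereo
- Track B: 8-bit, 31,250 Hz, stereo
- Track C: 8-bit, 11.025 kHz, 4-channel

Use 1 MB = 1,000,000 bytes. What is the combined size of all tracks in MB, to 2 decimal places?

8 minutes = 480 s.
Track A: 24,000 × 480 × 2 × 2 = 46,080,000 bytes.
Track B: 31,250 × 480 × 1 × 2 = 30,000,000 bytes.
Track C: 11,025 × 480 × 1 × 4 = 21,168,000 bytes.
Total = 97,248,000 bytes = 97.25 MB.

97.25 MB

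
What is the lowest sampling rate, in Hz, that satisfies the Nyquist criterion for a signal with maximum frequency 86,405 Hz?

172,810 Hz

Minimum sample rate = 2 × 86,405 Hz = 172,810 Hz.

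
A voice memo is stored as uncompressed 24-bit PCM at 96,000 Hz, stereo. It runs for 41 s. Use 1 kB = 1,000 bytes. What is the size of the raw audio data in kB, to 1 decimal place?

Bytes = 96,000 samples/s × 41 s × 3 bytes/sample × 2 ch = 23,616,000 bytes.
23,616,000 / 1,000 = 23616.0 kB.

23616.0 kB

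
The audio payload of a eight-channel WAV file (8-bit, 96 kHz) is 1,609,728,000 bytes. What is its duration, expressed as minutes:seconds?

Byte rate = 96,000 × 1 × 8 = 768,000 bytes/s.
Duration = 1,609,728,000 / 768,000 = 2,096 s.
2,096 s = 34:56.

34:56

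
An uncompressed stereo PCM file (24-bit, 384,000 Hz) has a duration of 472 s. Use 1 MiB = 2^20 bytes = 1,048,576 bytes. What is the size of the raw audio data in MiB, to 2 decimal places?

1037.11 MiB

Bytes = 384,000 samples/s × 472 s × 3 bytes/sample × 2 ch = 1,087,488,000 bytes.
1,087,488,000 / 1,048,576 = 1037.11 MiB.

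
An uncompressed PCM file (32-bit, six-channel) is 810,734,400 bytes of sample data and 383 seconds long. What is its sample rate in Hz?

88,200 Hz

Bytes = sample_rate × seconds × bytes_per_sample × channels.
sample_rate = 810,734,400 / (383 × 4 × 6) = 810,734,400 / 9,192 = 88,200 Hz.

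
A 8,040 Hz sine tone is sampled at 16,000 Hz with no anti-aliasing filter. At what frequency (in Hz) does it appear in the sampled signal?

7,960 Hz

Nyquist = 16,000/2 = 8,000 Hz; 8,040 Hz exceeds it.
Alias = |8,040 − 1×16,000| = |8,040 − 16,000| = 7,960 Hz.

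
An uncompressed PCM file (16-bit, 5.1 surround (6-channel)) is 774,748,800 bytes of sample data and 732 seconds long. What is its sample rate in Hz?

Bytes = sample_rate × seconds × bytes_per_sample × channels.
sample_rate = 774,748,800 / (732 × 2 × 6) = 774,748,800 / 8,784 = 88,200 Hz.

88,200 Hz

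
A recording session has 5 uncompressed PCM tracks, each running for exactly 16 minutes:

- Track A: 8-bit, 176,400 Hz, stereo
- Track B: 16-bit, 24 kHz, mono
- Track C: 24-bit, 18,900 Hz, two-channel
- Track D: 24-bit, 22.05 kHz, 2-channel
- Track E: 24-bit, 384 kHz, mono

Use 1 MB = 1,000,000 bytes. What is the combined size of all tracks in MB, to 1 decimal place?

1726.6 MB

exactly 16 minutes = 960 s.
Track A: 176,400 × 960 × 1 × 2 = 338,688,000 bytes.
Track B: 24,000 × 960 × 2 × 1 = 46,080,000 bytes.
Track C: 18,900 × 960 × 3 × 2 = 108,864,000 bytes.
Track D: 22,050 × 960 × 3 × 2 = 127,008,000 bytes.
Track E: 384,000 × 960 × 3 × 1 = 1,105,920,000 bytes.
Total = 1,726,560,000 bytes = 1726.6 MB.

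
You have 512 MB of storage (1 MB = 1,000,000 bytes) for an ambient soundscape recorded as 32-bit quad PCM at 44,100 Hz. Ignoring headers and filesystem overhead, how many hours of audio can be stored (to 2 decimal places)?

Uncompressed byte rate = 44,100 × 4 × 4 = 705,600 bytes/s.
Capacity = 512 × 1,000,000 = 512,000,000 bytes.
512,000,000 / 705,600 ≈ 725.62 s → 0.20 hours.

0.20 hours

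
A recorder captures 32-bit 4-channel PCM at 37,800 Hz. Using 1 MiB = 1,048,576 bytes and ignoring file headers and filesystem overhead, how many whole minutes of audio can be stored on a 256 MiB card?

7 minutes

Uncompressed byte rate = 37,800 × 4 × 4 = 604,800 bytes/s.
Capacity = 256 × 1,048,576 = 268,435,456 bytes.
268,435,456 / 604,800 ≈ 443.84 s → 7 minutes.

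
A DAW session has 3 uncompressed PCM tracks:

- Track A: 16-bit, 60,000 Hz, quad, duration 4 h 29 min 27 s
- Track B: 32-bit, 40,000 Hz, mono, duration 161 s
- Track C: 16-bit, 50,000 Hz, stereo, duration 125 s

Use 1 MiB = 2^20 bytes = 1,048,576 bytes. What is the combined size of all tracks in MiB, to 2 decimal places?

Track A: 4 h 29 min 27 s = 16,167 s; 60,000 × 16,167 × 2 × 4 = 7,760,160,000 bytes.
Track B: 40,000 × 161 × 4 × 1 = 25,760,000 bytes.
Track C: 50,000 × 125 × 2 × 2 = 25,000,000 bytes.
Total = 7,810,920,000 bytes = 7449.07 MiB.

7449.07 MiB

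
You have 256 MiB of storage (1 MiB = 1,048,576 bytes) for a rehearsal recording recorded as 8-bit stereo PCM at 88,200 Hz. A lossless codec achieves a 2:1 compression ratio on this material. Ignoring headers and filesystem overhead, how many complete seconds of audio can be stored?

3,043 seconds

Uncompressed byte rate = 88,200 × 1 × 2 = 176,400 bytes/s.
After 2:1 compression, effective rate ≈ 88200 bytes/s.
Capacity = 256 × 1,048,576 = 268,435,456 bytes.
268,435,456 / effective rate ≈ 3043.49 s → 3,043 seconds.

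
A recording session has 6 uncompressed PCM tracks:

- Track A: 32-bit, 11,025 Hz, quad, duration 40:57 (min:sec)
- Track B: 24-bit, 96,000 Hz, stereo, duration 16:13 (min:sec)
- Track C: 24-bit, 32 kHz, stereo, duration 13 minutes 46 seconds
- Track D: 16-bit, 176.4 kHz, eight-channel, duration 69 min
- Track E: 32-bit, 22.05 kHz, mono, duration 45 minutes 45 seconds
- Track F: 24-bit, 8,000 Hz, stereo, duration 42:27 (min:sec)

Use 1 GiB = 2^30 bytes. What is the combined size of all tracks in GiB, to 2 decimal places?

Track A: 40:57 (min:sec) = 2,457 s; 11,025 × 2,457 × 4 × 4 = 433,414,800 bytes.
Track B: 16:13 (min:sec) = 973 s; 96,000 × 973 × 3 × 2 = 560,448,000 bytes.
Track C: 13 minutes 46 seconds = 826 s; 32,000 × 826 × 3 × 2 = 158,592,000 bytes.
Track D: 69 min = 4,140 s; 176,400 × 4,140 × 2 × 8 = 11,684,736,000 bytes.
Track E: 45 minutes 45 seconds = 2,745 s; 22,050 × 2,745 × 4 × 1 = 242,109,000 bytes.
Track F: 42:27 (min:sec) = 2,547 s; 8,000 × 2,547 × 3 × 2 = 122,256,000 bytes.
Total = 13,201,555,800 bytes = 12.29 GiB.

12.29 GiB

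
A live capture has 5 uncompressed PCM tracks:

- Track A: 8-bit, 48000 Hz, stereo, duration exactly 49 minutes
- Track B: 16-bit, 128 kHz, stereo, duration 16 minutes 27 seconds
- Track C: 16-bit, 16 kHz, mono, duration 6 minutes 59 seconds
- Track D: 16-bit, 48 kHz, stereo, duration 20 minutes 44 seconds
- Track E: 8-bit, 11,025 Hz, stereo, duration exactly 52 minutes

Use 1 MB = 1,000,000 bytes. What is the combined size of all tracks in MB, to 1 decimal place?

1108.6 MB

Track A: exactly 49 minutes = 2,940 s; 48,000 × 2,940 × 1 × 2 = 282,240,000 bytes.
Track B: 16 minutes 27 seconds = 987 s; 128,000 × 987 × 2 × 2 = 505,344,000 bytes.
Track C: 6 minutes 59 seconds = 419 s; 16,000 × 419 × 2 × 1 = 13,408,000 bytes.
Track D: 20 minutes 44 seconds = 1,244 s; 48,000 × 1,244 × 2 × 2 = 238,848,000 bytes.
Track E: exactly 52 minutes = 3,120 s; 11,025 × 3,120 × 1 × 2 = 68,796,000 bytes.
Total = 1,108,636,000 bytes = 1108.6 MB.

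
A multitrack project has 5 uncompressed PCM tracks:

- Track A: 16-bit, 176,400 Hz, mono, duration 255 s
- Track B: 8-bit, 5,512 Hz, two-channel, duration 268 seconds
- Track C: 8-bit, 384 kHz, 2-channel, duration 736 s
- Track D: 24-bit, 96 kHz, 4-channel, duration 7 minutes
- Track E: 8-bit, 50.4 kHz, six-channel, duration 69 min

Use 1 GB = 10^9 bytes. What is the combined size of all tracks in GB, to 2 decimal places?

2.39 GB

Track A: 176,400 × 255 × 2 × 1 = 89,964,000 bytes.
Track B: 5,512 × 268 × 1 × 2 = 2,954,432 bytes.
Track C: 384,000 × 736 × 1 × 2 = 565,248,000 bytes.
Track D: 7 minutes = 420 s; 96,000 × 420 × 3 × 4 = 483,840,000 bytes.
Track E: 69 min = 4,140 s; 50,400 × 4,140 × 1 × 6 = 1,251,936,000 bytes.
Total = 2,393,942,432 bytes = 2.39 GB.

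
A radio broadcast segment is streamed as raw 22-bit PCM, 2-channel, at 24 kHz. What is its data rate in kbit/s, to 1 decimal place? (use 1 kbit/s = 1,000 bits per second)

1056.0 kbit/s

Bit rate = 24,000 × 22 × 2 = 1,056,000 bits/s.
= 1056.0 kbit/s.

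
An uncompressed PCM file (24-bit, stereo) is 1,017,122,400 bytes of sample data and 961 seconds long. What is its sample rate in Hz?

Bytes = sample_rate × seconds × bytes_per_sample × channels.
sample_rate = 1,017,122,400 / (961 × 3 × 2) = 1,017,122,400 / 5,766 = 176,400 Hz.

176,400 Hz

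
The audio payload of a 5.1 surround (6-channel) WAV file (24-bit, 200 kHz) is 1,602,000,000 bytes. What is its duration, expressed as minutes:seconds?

Byte rate = 200,000 × 3 × 6 = 3,600,000 bytes/s.
Duration = 1,602,000,000 / 3,600,000 = 445 s.
445 s = 7:25.

7:25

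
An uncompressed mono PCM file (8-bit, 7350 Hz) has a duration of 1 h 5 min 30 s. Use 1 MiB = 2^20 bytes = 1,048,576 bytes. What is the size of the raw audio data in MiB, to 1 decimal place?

27.5 MiB

Duration = 1 h 5 min 30 s = 3,930 s.
Bytes = 7,350 samples/s × 3,930 s × 1 bytes/sample × 1 ch = 28,885,500 bytes.
28,885,500 / 1,048,576 = 27.5 MiB.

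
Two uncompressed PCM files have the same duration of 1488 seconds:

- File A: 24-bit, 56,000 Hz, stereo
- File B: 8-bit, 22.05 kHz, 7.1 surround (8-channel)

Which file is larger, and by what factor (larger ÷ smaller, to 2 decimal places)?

File A, by a factor of 1.90

File A: 56,000 × 3 × 2 = 336,000 bytes/s.
File B: 22,050 × 1 × 8 = 176,400 bytes/s.
File A is larger; ratio = 499,968,000 / 262,483,200 = 1.90.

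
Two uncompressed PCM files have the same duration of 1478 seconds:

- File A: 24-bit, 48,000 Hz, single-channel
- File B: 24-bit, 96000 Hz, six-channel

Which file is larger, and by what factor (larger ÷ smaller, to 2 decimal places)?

File A: 48,000 × 3 × 1 = 144,000 bytes/s.
File B: 96,000 × 3 × 6 = 1,728,000 bytes/s.
File B is larger; ratio = 2,553,984,000 / 212,832,000 = 12.00.

File B, by a factor of 12.00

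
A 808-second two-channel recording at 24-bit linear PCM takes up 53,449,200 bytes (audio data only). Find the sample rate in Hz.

11,025 Hz

Bytes = sample_rate × seconds × bytes_per_sample × channels.
sample_rate = 53,449,200 / (808 × 3 × 2) = 53,449,200 / 4,848 = 11,025 Hz.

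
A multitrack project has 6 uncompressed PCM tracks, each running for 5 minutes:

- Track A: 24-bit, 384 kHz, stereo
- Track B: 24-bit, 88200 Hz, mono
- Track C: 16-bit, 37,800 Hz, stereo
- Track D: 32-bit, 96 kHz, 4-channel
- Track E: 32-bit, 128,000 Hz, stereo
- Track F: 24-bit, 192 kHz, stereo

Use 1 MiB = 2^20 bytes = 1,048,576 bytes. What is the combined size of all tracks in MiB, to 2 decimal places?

5 minutes = 300 s.
Track A: 384,000 × 300 × 3 × 2 = 691,200,000 bytes.
Track B: 88,200 × 300 × 3 × 1 = 79,380,000 bytes.
Track C: 37,800 × 300 × 2 × 2 = 45,360,000 bytes.
Track D: 96,000 × 300 × 4 × 4 = 460,800,000 bytes.
Track E: 128,000 × 300 × 4 × 2 = 307,200,000 bytes.
Track F: 192,000 × 300 × 3 × 2 = 345,600,000 bytes.
Total = 1,929,540,000 bytes = 1840.15 MiB.

1840.15 MiB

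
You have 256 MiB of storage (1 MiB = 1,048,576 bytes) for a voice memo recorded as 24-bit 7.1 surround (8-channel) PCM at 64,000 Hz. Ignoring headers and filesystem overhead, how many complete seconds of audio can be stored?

Uncompressed byte rate = 64,000 × 3 × 8 = 1,536,000 bytes/s.
Capacity = 256 × 1,048,576 = 268,435,456 bytes.
268,435,456 / 1,536,000 ≈ 174.76 s → 174 seconds.

174 seconds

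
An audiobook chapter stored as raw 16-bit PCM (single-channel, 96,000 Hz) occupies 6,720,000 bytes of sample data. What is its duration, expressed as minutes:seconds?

0:35

Byte rate = 96,000 × 2 × 1 = 192,000 bytes/s.
Duration = 6,720,000 / 192,000 = 35 s.
35 s = 0:35.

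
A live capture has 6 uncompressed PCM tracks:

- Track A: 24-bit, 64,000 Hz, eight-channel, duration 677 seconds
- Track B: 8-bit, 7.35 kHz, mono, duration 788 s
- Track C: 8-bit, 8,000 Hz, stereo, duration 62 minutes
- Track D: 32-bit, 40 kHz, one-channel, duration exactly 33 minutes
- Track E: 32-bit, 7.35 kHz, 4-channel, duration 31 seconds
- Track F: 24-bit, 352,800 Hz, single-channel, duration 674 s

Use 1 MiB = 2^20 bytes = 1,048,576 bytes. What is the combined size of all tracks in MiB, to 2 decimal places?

2039.90 MiB

Track A: 64,000 × 677 × 3 × 8 = 1,039,872,000 bytes.
Track B: 7,350 × 788 × 1 × 1 = 5,791,800 bytes.
Track C: 62 minutes = 3,720 s; 8,000 × 3,720 × 1 × 2 = 59,520,000 bytes.
Track D: exactly 33 minutes = 1,980 s; 40,000 × 1,980 × 4 × 1 = 316,800,000 bytes.
Track E: 7,350 × 31 × 4 × 4 = 3,645,600 bytes.
Track F: 352,800 × 674 × 3 × 1 = 713,361,600 bytes.
Total = 2,138,991,000 bytes = 2039.90 MiB.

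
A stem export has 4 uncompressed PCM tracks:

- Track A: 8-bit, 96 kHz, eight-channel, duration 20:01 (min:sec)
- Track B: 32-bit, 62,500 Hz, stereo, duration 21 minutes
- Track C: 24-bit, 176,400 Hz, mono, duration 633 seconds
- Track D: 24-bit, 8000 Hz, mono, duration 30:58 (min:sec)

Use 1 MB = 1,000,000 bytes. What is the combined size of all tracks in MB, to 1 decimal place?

1931.9 MB

Track A: 20:01 (min:sec) = 1,201 s; 96,000 × 1,201 × 1 × 8 = 922,368,000 bytes.
Track B: 21 minutes = 1,260 s; 62,500 × 1,260 × 4 × 2 = 630,000,000 bytes.
Track C: 176,400 × 633 × 3 × 1 = 334,983,600 bytes.
Track D: 30:58 (min:sec) = 1,858 s; 8,000 × 1,858 × 3 × 1 = 44,592,000 bytes.
Total = 1,931,943,600 bytes = 1931.9 MB.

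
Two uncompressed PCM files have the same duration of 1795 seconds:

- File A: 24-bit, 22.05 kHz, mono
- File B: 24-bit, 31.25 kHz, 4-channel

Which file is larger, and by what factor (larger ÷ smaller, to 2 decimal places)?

File B, by a factor of 5.67

File A: 22,050 × 3 × 1 = 66,150 bytes/s.
File B: 31,250 × 3 × 4 = 375,000 bytes/s.
File B is larger; ratio = 673,125,000 / 118,739,250 = 5.67.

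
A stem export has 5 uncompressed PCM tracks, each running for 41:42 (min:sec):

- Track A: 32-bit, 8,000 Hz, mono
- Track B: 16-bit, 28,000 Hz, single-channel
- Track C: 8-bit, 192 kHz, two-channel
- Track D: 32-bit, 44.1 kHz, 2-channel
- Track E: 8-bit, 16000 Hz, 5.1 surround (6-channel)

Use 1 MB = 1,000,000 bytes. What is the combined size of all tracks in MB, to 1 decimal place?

2303.8 MB

41:42 (min:sec) = 2,502 s.
Track A: 8,000 × 2,502 × 4 × 1 = 80,064,000 bytes.
Track B: 28,000 × 2,502 × 2 × 1 = 140,112,000 bytes.
Track C: 192,000 × 2,502 × 1 × 2 = 960,768,000 bytes.
Track D: 44,100 × 2,502 × 4 × 2 = 882,705,600 bytes.
Track E: 16,000 × 2,502 × 1 × 6 = 240,192,000 bytes.
Total = 2,303,841,600 bytes = 2303.8 MB.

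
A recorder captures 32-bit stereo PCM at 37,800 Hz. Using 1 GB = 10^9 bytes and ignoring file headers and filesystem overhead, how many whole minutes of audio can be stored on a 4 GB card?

Uncompressed byte rate = 37,800 × 4 × 2 = 302,400 bytes/s.
Capacity = 4 × 1,000,000,000 = 4,000,000,000 bytes.
4,000,000,000 / 302,400 ≈ 13227.51 s → 220 minutes.

220 minutes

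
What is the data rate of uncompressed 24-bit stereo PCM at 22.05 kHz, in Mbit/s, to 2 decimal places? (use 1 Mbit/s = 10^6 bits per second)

Bit rate = 22,050 × 24 × 2 = 1,058,400 bits/s.
= 1.06 Mbit/s.

1.06 Mbit/s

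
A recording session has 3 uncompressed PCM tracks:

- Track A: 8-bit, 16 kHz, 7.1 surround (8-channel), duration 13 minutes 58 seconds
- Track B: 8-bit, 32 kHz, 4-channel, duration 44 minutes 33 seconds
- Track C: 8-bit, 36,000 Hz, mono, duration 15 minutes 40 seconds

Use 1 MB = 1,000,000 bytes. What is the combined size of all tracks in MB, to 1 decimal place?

483.2 MB

Track A: 13 minutes 58 seconds = 838 s; 16,000 × 838 × 1 × 8 = 107,264,000 bytes.
Track B: 44 minutes 33 seconds = 2,673 s; 32,000 × 2,673 × 1 × 4 = 342,144,000 bytes.
Track C: 15 minutes 40 seconds = 940 s; 36,000 × 940 × 1 × 1 = 33,840,000 bytes.
Total = 483,248,000 bytes = 483.2 MB.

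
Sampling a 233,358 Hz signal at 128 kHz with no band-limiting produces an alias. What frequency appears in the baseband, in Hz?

22,642 Hz

Nyquist = 128,000/2 = 64,000 Hz; 233,358 Hz exceeds it.
Alias = |233,358 − 2×128,000| = |233,358 − 256,000| = 22,642 Hz.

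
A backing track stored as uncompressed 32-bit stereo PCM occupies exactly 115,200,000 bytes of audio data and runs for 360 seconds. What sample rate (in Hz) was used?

Bytes = sample_rate × seconds × bytes_per_sample × channels.
sample_rate = 115,200,000 / (360 × 4 × 2) = 115,200,000 / 2,880 = 40,000 Hz.

40,000 Hz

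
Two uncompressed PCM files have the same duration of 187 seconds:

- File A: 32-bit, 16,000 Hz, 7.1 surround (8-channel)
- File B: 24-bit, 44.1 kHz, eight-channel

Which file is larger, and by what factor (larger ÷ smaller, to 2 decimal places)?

File A: 16,000 × 4 × 8 = 512,000 bytes/s.
File B: 44,100 × 3 × 8 = 1,058,400 bytes/s.
File B is larger; ratio = 197,920,800 / 95,744,000 = 2.07.

File B, by a factor of 2.07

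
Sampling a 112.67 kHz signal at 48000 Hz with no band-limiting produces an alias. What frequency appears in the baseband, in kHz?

16.67 kHz

Nyquist = 48,000/2 = 24,000 Hz; 112,670 Hz exceeds it.
Alias = |112,670 − 2×48,000| = |112,670 − 96,000| = 16,670 Hz = 16.67 kHz.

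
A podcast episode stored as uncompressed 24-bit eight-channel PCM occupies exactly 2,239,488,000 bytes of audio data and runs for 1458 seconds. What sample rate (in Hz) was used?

Bytes = sample_rate × seconds × bytes_per_sample × channels.
sample_rate = 2,239,488,000 / (1,458 × 3 × 8) = 2,239,488,000 / 34,992 = 64,000 Hz.

64,000 Hz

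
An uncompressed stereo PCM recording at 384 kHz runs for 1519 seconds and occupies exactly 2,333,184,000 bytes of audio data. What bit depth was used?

16 bits

Bytes per sample = 2,333,184,000 / (384,000 × 1,519 × 2) = 2,333,184,000 / 1,166,592,000 = 2.
Bit depth = 2 × 8 = 16 bits.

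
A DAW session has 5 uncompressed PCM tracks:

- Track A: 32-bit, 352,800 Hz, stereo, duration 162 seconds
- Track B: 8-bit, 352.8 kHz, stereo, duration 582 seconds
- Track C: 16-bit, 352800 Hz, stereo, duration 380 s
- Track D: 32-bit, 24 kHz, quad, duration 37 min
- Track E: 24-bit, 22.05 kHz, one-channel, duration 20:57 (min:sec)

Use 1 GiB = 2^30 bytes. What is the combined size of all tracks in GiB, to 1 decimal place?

Track A: 352,800 × 162 × 4 × 2 = 457,228,800 bytes.
Track B: 352,800 × 582 × 1 × 2 = 410,659,200 bytes.
Track C: 352,800 × 380 × 2 × 2 = 536,256,000 bytes.
Track D: 37 min = 2,220 s; 24,000 × 2,220 × 4 × 4 = 852,480,000 bytes.
Track E: 20:57 (min:sec) = 1,257 s; 22,050 × 1,257 × 3 × 1 = 83,150,550 bytes.
Total = 2,339,774,550 bytes = 2.2 GiB.

2.2 GiB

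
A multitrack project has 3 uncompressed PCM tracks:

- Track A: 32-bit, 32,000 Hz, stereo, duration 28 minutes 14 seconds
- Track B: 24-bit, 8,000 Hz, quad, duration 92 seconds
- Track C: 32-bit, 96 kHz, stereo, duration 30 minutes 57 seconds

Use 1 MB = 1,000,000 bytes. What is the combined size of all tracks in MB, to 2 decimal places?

Track A: 28 minutes 14 seconds = 1,694 s; 32,000 × 1,694 × 4 × 2 = 433,664,000 bytes.
Track B: 8,000 × 92 × 3 × 4 = 8,832,000 bytes.
Track C: 30 minutes 57 seconds = 1,857 s; 96,000 × 1,857 × 4 × 2 = 1,426,176,000 bytes.
Total = 1,868,672,000 bytes = 1868.67 MB.

1868.67 MB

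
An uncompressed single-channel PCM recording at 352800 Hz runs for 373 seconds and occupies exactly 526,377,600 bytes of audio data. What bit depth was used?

Bytes per sample = 526,377,600 / (352,800 × 373 × 1) = 526,377,600 / 131,594,400 = 4.
Bit depth = 4 × 8 = 32 bits.

32 bits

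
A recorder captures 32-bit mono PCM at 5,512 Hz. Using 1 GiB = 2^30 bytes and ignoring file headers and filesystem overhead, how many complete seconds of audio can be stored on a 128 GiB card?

Uncompressed byte rate = 5,512 × 4 × 1 = 22,048 bytes/s.
Capacity = 128 × 1,073,741,824 = 137,438,953,472 bytes.
137,438,953,472 / 22,048 ≈ 6233624.52 s → 6,233,624 seconds.

6,233,624 seconds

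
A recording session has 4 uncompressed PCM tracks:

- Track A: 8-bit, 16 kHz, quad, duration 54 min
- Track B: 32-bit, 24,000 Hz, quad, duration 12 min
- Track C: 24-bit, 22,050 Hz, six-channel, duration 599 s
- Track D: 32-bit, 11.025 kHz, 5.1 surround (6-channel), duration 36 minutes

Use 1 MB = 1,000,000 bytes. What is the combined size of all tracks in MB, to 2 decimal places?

1293.12 MB

Track A: 54 min = 3,240 s; 16,000 × 3,240 × 1 × 4 = 207,360,000 bytes.
Track B: 12 min = 720 s; 24,000 × 720 × 4 × 4 = 276,480,000 bytes.
Track C: 22,050 × 599 × 3 × 6 = 237,743,100 bytes.
Track D: 36 minutes = 2,160 s; 11,025 × 2,160 × 4 × 6 = 571,536,000 bytes.
Total = 1,293,119,100 bytes = 1293.12 MB.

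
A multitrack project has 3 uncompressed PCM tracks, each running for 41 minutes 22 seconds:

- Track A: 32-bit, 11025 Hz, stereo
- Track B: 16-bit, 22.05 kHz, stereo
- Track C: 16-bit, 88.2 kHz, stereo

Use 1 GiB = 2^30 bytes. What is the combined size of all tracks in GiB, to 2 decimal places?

41 minutes 22 seconds = 2,482 s.
Track A: 11,025 × 2,482 × 4 × 2 = 218,912,400 bytes.
Track B: 22,050 × 2,482 × 2 × 2 = 218,912,400 bytes.
Track C: 88,200 × 2,482 × 2 × 2 = 875,649,600 bytes.
Total = 1,313,474,400 bytes = 1.22 GiB.

1.22 GiB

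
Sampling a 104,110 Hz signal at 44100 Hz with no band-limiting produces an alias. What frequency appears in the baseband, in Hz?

15,910 Hz

Nyquist = 44,100/2 = 22,050 Hz; 104,110 Hz exceeds it.
Alias = |104,110 − 2×44,100| = |104,110 − 88,200| = 15,910 Hz.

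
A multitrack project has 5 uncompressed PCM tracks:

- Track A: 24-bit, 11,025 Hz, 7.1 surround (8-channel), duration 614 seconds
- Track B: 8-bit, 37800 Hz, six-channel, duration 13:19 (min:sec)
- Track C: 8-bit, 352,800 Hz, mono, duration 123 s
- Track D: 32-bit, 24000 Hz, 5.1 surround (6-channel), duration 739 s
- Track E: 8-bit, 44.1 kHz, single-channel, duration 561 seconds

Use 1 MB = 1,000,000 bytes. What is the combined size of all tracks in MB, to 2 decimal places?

837.48 MB

Track A: 11,025 × 614 × 3 × 8 = 162,464,400 bytes.
Track B: 13:19 (min:sec) = 799 s; 37,800 × 799 × 1 × 6 = 181,213,200 bytes.
Track C: 352,800 × 123 × 1 × 1 = 43,394,400 bytes.
Track D: 24,000 × 739 × 4 × 6 = 425,664,000 bytes.
Track E: 44,100 × 561 × 1 × 1 = 24,740,100 bytes.
Total = 837,476,100 bytes = 837.48 MB.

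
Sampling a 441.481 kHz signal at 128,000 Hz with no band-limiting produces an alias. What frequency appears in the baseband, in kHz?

57.481 kHz

Nyquist = 128,000/2 = 64,000 Hz; 441,481 Hz exceeds it.
Alias = |441,481 − 3×128,000| = |441,481 − 384,000| = 57,481 Hz = 57.481 kHz.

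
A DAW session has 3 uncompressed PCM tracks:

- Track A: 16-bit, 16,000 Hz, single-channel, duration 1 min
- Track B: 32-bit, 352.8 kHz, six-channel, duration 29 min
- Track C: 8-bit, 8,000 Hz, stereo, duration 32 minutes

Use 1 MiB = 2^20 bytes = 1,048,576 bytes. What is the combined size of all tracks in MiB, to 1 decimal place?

14081.5 MiB

Track A: 1 min = 60 s; 16,000 × 60 × 2 × 1 = 1,920,000 bytes.
Track B: 29 min = 1,740 s; 352,800 × 1,740 × 4 × 6 = 14,732,928,000 bytes.
Track C: 32 minutes = 1,920 s; 8,000 × 1,920 × 1 × 2 = 30,720,000 bytes.
Total = 14,765,568,000 bytes = 14081.5 MiB.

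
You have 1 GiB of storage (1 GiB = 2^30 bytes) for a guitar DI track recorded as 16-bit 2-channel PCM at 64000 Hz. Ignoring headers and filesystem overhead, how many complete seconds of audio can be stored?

Uncompressed byte rate = 64,000 × 2 × 2 = 256,000 bytes/s.
Capacity = 1 × 1,073,741,824 = 1,073,741,824 bytes.
1,073,741,824 / 256,000 ≈ 4194.3 s → 4,194 seconds.

4,194 seconds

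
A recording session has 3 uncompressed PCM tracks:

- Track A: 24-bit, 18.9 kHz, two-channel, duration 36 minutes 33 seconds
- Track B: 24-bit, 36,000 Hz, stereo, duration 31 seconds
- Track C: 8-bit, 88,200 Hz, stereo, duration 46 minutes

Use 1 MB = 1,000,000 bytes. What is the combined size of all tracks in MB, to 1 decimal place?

Track A: 36 minutes 33 seconds = 2,193 s; 18,900 × 2,193 × 3 × 2 = 248,686,200 bytes.
Track B: 36,000 × 31 × 3 × 2 = 6,696,000 bytes.
Track C: 46 minutes = 2,760 s; 88,200 × 2,760 × 1 × 2 = 486,864,000 bytes.
Total = 742,246,200 bytes = 742.2 MB.

742.2 MB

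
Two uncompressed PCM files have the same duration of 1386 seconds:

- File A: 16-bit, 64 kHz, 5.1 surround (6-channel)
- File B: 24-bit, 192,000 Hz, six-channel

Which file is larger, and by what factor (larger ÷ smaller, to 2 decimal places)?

File A: 64,000 × 2 × 6 = 768,000 bytes/s.
File B: 192,000 × 3 × 6 = 3,456,000 bytes/s.
File B is larger; ratio = 4,790,016,000 / 1,064,448,000 = 4.50.

File B, by a factor of 4.50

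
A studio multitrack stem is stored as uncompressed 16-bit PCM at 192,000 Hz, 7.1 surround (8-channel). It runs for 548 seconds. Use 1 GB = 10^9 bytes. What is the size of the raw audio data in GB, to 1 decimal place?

Bytes = 192,000 samples/s × 548 s × 2 bytes/sample × 8 ch = 1,683,456,000 bytes.
1,683,456,000 / 1,000,000,000 = 1.7 GB.

1.7 GB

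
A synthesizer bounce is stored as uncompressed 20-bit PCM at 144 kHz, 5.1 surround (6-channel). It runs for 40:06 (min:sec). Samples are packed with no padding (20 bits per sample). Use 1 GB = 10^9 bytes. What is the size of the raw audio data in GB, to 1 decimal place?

5.2 GB

Duration = 40:06 (min:sec) = 2,406 s.
Bits = 144,000 × 2,406 × 20 × 6 = 41,575,680,000 bits = 5,196,960,000 bytes.
5,196,960,000 / 1,000,000,000 = 5.2 GB.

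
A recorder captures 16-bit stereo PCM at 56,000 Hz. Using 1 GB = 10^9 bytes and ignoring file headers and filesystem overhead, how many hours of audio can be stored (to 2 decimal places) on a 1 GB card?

Uncompressed byte rate = 56,000 × 2 × 2 = 224,000 bytes/s.
Capacity = 1 × 1,000,000,000 = 1,000,000,000 bytes.
1,000,000,000 / 224,000 ≈ 4464.29 s → 1.24 hours.

1.24 hours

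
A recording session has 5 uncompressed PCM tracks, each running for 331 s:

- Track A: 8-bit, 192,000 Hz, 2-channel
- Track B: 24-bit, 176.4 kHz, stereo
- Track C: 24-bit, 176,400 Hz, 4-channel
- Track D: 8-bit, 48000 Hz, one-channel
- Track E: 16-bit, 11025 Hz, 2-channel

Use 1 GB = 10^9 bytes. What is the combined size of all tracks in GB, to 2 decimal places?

1.21 GB

Track A: 192,000 × 331 × 1 × 2 = 127,104,000 bytes.
Track B: 176,400 × 331 × 3 × 2 = 350,330,400 bytes.
Track C: 176,400 × 331 × 3 × 4 = 700,660,800 bytes.
Track D: 48,000 × 331 × 1 × 1 = 15,888,000 bytes.
Track E: 11,025 × 331 × 2 × 2 = 14,597,100 bytes.
Total = 1,208,580,300 bytes = 1.21 GB.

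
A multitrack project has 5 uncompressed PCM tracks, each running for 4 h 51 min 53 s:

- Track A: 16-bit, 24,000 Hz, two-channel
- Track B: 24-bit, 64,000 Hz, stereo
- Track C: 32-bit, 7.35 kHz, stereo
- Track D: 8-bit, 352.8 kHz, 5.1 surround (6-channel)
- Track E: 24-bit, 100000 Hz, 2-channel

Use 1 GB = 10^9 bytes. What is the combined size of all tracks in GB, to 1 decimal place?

4 h 51 min 53 s = 17,513 s.
Track A: 24,000 × 17,513 × 2 × 2 = 1,681,248,000 bytes.
Track B: 64,000 × 17,513 × 3 × 2 = 6,724,992,000 bytes.
Track C: 7,350 × 17,513 × 4 × 2 = 1,029,764,400 bytes.
Track D: 352,800 × 17,513 × 1 × 6 = 37,071,518,400 bytes.
Track E: 100,000 × 17,513 × 3 × 2 = 10,507,800,000 bytes.
Total = 57,015,322,800 bytes = 57.0 GB.

57.0 GB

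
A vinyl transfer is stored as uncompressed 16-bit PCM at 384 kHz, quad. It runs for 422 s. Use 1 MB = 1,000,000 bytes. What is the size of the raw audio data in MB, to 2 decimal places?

1296.38 MB

Bytes = 384,000 samples/s × 422 s × 2 bytes/sample × 4 ch = 1,296,384,000 bytes.
1,296,384,000 / 1,000,000 = 1296.38 MB.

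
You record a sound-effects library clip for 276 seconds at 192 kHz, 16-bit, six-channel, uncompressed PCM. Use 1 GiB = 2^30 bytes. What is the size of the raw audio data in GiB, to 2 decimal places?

0.59 GiB

Bytes = 192,000 samples/s × 276 s × 2 bytes/sample × 6 ch = 635,904,000 bytes.
635,904,000 / 1,073,741,824 = 0.59 GiB.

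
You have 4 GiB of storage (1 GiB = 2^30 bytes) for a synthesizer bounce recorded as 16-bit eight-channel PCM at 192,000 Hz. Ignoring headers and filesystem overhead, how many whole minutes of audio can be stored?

23 minutes

Uncompressed byte rate = 192,000 × 2 × 8 = 3,072,000 bytes/s.
Capacity = 4 × 1,073,741,824 = 4,294,967,296 bytes.
4,294,967,296 / 3,072,000 ≈ 1398.1 s → 23 minutes.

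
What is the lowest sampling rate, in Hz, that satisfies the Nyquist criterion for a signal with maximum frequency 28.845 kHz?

57,690 Hz

Minimum sample rate = 2 × 28,845 Hz = 57,690 Hz.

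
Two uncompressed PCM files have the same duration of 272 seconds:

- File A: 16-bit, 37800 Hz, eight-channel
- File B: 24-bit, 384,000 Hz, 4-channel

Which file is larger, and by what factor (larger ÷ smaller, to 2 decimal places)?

File A: 37,800 × 2 × 8 = 604,800 bytes/s.
File B: 384,000 × 3 × 4 = 4,608,000 bytes/s.
File B is larger; ratio = 1,253,376,000 / 164,505,600 = 7.62.

File B, by a factor of 7.62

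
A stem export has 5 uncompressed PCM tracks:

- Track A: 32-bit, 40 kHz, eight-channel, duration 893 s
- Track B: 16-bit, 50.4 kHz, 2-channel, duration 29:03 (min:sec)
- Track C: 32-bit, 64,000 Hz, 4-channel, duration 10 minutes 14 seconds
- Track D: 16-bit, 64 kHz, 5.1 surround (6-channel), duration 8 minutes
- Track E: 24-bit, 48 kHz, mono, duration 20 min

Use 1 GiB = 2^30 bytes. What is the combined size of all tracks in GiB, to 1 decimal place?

2.5 GiB

Track A: 40,000 × 893 × 4 × 8 = 1,143,040,000 bytes.
Track B: 29:03 (min:sec) = 1,743 s; 50,400 × 1,743 × 2 × 2 = 351,388,800 bytes.
Track C: 10 minutes 14 seconds = 614 s; 64,000 × 614 × 4 × 4 = 628,736,000 bytes.
Track D: 8 minutes = 480 s; 64,000 × 480 × 2 × 6 = 368,640,000 bytes.
Track E: 20 min = 1,200 s; 48,000 × 1,200 × 3 × 1 = 172,800,000 bytes.
Total = 2,664,604,800 bytes = 2.5 GiB.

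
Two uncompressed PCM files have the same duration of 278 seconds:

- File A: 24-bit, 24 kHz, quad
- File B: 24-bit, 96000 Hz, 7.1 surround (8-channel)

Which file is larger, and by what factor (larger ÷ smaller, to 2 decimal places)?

File B, by a factor of 8.00

File A: 24,000 × 3 × 4 = 288,000 bytes/s.
File B: 96,000 × 3 × 8 = 2,304,000 bytes/s.
File B is larger; ratio = 640,512,000 / 80,064,000 = 8.00.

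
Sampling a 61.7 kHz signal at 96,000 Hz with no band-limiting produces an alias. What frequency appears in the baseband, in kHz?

34.3 kHz

Nyquist = 96,000/2 = 48,000 Hz; 61,700 Hz exceeds it.
Alias = |61,700 − 1×96,000| = |61,700 − 96,000| = 34,300 Hz = 34.3 kHz.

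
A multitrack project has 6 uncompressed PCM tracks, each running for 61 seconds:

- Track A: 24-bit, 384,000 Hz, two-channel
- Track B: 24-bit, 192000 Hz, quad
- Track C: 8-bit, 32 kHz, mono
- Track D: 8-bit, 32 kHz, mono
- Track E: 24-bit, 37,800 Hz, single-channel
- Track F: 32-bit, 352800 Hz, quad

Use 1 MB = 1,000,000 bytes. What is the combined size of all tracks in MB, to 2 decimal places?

Track A: 384,000 × 61 × 3 × 2 = 140,544,000 bytes.
Track B: 192,000 × 61 × 3 × 4 = 140,544,000 bytes.
Track C: 32,000 × 61 × 1 × 1 = 1,952,000 bytes.
Track D: 32,000 × 61 × 1 × 1 = 1,952,000 bytes.
Track E: 37,800 × 61 × 3 × 1 = 6,917,400 bytes.
Track F: 352,800 × 61 × 4 × 4 = 344,332,800 bytes.
Total = 636,242,200 bytes = 636.24 MB.

636.24 MB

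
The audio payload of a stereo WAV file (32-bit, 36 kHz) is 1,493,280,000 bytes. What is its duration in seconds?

Byte rate = 36,000 × 4 × 2 = 288,000 bytes/s.
Duration = 1,493,280,000 / 288,000 = 5,185 s.

5,185 seconds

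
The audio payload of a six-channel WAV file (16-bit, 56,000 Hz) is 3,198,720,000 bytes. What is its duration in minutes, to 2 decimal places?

Byte rate = 56,000 × 2 × 6 = 672,000 bytes/s.
Duration = 3,198,720,000 / 672,000 = 4,760 s.
4,760 s / 60 = 79.33 minutes.

79.33 minutes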